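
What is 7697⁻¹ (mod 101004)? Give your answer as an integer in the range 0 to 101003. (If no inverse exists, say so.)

68657

Apply the Euclidean algorithm to 101004 and 7697:
101004 = 13*7697 + 943
7697 = 8*943 + 153
943 = 6*153 + 25
153 = 6*25 + 3
25 = 8*3 + 1
3 = 3*1 + 0
The gcd is 1. Working backward:
1 = 25 − 8·3
1 = −8·153 + 49·25
1 = 49·943 − 302·153
1 = −302·7697 + 2465·943
1 = 2465·101004 − 32347·7697
Hence 7697⁻¹ ≡ -32347 ≡ 68657 (mod 101004).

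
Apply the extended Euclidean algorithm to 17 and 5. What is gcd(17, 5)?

Apply Euclid's algorithm to 17 and 5:
17 = 3×5 + 2
5 = 2×2 + 1
2 = 2×1 + 0
gcd(17, 5) = 1.
Back-substituting:
1 = 5 − 2·2
1 = −2·17 + 7·5
So 1 = (-2)·17 + (7)·5.

1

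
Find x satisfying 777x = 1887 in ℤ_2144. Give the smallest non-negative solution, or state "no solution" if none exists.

First find gcd(777, 2144):
2144 = 2*777 + 590
777 = 1*590 + 187
590 = 3*187 + 29
187 = 6*29 + 13
29 = 2*13 + 3
13 = 4*3 + 1
3 = 3*1 + 0
gcd = 1, so a unique solution mod 2144 exists.
Back-substitute for the Bézout coefficients:
1 = 13 − 4·3
1 = −4·29 + 9·13
1 = 9·187 − 58·29
1 = −58·590 + 183·187
1 = 183·777 − 241·590
1 = −241·2144 + 665·777
So 777·(665) ≡ 1 (mod 2144), giving 777⁻¹ ≡ 665.
x ≡ 777⁻¹·1887 ≡ 665·1887 ≡ 615 (mod 2144).

615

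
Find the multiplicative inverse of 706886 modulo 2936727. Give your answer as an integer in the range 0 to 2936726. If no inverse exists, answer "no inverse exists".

Extended Euclidean algorithm:
2936727 = 4*706886 + 109183
706886 = 6*109183 + 51788
109183 = 2*51788 + 5607
51788 = 9*5607 + 1325
5607 = 4*1325 + 307
1325 = 4*307 + 97
307 = 3*97 + 16
97 = 6*16 + 1
16 = 16*1 + 0
gcd = 1, so the inverse exists. Back-substitute:
1 = 97 − 6·16
1 = −6·307 + 19·97
1 = 19·1325 − 82·307
1 = −82·5607 + 347·1325
1 = 347·51788 − 3205·5607
1 = −3205·109183 + 6757·51788
1 = 6757·706886 − 43747·109183
1 = −43747·2936727 + 181745·706886
So 706886·181745 ≡ 1 (mod 2936727).

181745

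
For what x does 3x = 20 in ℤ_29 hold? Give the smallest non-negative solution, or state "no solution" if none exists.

26

First find gcd(3, 29):
29 = 9*3 + 2
3 = 1*2 + 1
2 = 2*1 + 0
gcd = 1, so a unique solution mod 29 exists.
Back-substitute for the Bézout coefficients:
1 = 3 − 2
1 = −29 + 10·3
So 3·(10) ≡ 1 (mod 29), giving 3⁻¹ ≡ 10.
x ≡ 3⁻¹·20 ≡ 10·20 ≡ 26 (mod 29).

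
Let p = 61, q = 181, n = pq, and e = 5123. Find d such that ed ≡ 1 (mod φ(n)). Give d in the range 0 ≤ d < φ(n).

φ(n) = (p−1)(q−1) = 60·180 = 10800.
Need d with 5123·d ≡ 1 (mod 10800). Apply the extended Euclidean algorithm:
10800 = 2·5123 + 554
5123 = 9·554 + 137
554 = 4·137 + 6
137 = 22·6 + 5
6 = 1·5 + 1
5 = 5·1 + 0
Back-substitute:
1 = 6 − 5
1 = −137 + 23·6
1 = 23·554 − 93·137
1 = −93·5123 + 860·554
1 = 860·10800 − 1813·5123
So 5123·(-1813) ≡ 1 (mod 10800), hence d ≡ -1813 ≡ 8987 (mod 10800).

8987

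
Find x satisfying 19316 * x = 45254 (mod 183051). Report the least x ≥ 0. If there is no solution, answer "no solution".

First find gcd(19316, 183051):
183051 = 9*19316 + 9207
19316 = 2*9207 + 902
9207 = 10*902 + 187
902 = 4*187 + 154
187 = 1*154 + 33
154 = 4*33 + 22
33 = 1*22 + 11
22 = 2*11 + 0
gcd = 11 and 11 | 45254, so solutions exist. Divide through by 11: 1756x ≡ 4114 (mod 16641).
Now find 1756⁻¹ mod 16641:
16641 = 9·1756 + 837
1756 = 2·837 + 82
837 = 10·82 + 17
82 = 4·17 + 14
17 = 1·14 + 3
14 = 4·3 + 2
3 = 1·2 + 1
2 = 2·1 + 0
Back-substitute:
1 = 3 − 2
1 = −14 + 5·3
1 = 5·17 − 6·14
1 = −6·82 + 29·17
1 = 29·837 − 296·82
1 = −296·1756 + 621·837
1 = 621·16641 − 5885·1756
So 1756·(-5885) ≡ 1 (mod 16641), i.e. 1756⁻¹ ≡ 10756.
Then x ≡ 10756·4114 ≡ 1765 (mod 16641); the smallest non-negative solution is x = 1765.

1765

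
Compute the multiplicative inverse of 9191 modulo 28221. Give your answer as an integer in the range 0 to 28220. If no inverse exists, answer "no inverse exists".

26087

gcd(28221, 9191) by repeated division:
28221 = 3*9191 + 648
9191 = 14*648 + 119
648 = 5*119 + 53
119 = 2*53 + 13
53 = 4*13 + 1
13 = 13*1 + 0
Since gcd(9191, 28221) = 1, back-substitute to write 1 as a combination:
1 = 53 − 4·13
1 = −4·119 + 9·53
1 = 9·648 − 49·119
1 = −49·9191 + 695·648
1 = 695·28221 − 2134·9191
Thus 9191·(-2134) ≡ 1 (mod 28221); reducing, -2134 mod 28221 = 26087.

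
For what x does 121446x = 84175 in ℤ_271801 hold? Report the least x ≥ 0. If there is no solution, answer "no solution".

168778

First find gcd(121446, 271801):
271801 = 2×121446 + 28909
121446 = 4×28909 + 5810
28909 = 4×5810 + 5669
5810 = 1×5669 + 141
5669 = 40×141 + 29
141 = 4×29 + 25
29 = 1×25 + 4
25 = 6×4 + 1
4 = 4×1 + 0
gcd = 1, so a unique solution mod 271801 exists.
Back-substitute for the Bézout coefficients:
1 = 25 − 6·4
1 = −6·29 + 7·25
1 = 7·141 − 34·29
1 = −34·5669 + 1367·141
1 = 1367·5810 − 1401·5669
1 = −1401·28909 + 6971·5810
1 = 6971·121446 − 29285·28909
1 = −29285·271801 + 65541·121446
So 121446·(65541) ≡ 1 (mod 271801), giving 121446⁻¹ ≡ 65541.
x ≡ 121446⁻¹·84175 ≡ 65541·84175 ≡ 168778 (mod 271801).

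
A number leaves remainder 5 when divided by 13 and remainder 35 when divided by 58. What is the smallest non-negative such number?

Write x = 5 + 13·k. Then 13·k ≡ 35 − 5 ≡ 30 (mod 58).
Need 13⁻¹ mod 58. Extended Euclid on (58, 13):
58 = 4*13 + 6
13 = 2*6 + 1
6 = 6*1 + 0
Back-substitute:
1 = 13 − 2·6
1 = −2·58 + 9·13
13⁻¹ ≡ 9 (mod 58), so k ≡ 9·30 ≡ 38 (mod 58).
x = 5 + 13·38 = 499.

499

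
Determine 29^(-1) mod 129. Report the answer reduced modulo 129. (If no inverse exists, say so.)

89

Extended Euclidean algorithm:
129 = 4×29 + 13
29 = 2×13 + 3
13 = 4×3 + 1
3 = 3×1 + 0
Since gcd(29, 129) = 1, back-substitute to write 1 as a combination:
1 = 13 − 4·3
1 = −4·29 + 9·13
1 = 9·129 − 40·29
Thus 29·(-40) ≡ 1 (mod 129); reducing, -40 mod 129 = 89.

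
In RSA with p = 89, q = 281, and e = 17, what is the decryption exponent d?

φ(n) = (p−1)(q−1) = 88·280 = 24640.
Need d with 17·d ≡ 1 (mod 24640). Apply the extended Euclidean algorithm:
24640 = 1449×17 + 7
17 = 2×7 + 3
7 = 2×3 + 1
3 = 3×1 + 0
Back-substitute:
1 = 7 − 2·3
1 = −2·17 + 5·7
1 = 5·24640 − 7247·17
So 17·(-7247) ≡ 1 (mod 24640), hence d ≡ -7247 ≡ 17393 (mod 24640).

17393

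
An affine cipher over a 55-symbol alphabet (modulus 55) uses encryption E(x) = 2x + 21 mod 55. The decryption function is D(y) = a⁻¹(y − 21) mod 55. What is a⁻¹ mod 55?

28

gcd(55, 2) by repeated division:
55 = 27*2 + 1
2 = 2*1 + 0
The gcd is 1. Working backward:
1 = 55 − 27·2
Hence 2⁻¹ ≡ -27 ≡ 28 (mod 55).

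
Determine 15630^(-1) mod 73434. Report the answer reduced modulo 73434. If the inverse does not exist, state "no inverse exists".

Euclidean algorithm on 73434, 15630:
73434 = 4*15630 + 10914
15630 = 1*10914 + 4716
10914 = 2*4716 + 1482
4716 = 3*1482 + 270
1482 = 5*270 + 132
270 = 2*132 + 6
132 = 22*6 + 0
gcd(15630, 73434) = 6 ≠ 1, so 15630 has no multiplicative inverse modulo 73434.

no inverse exists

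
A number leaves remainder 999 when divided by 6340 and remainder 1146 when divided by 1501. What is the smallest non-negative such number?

7735799

Write x = 999 + 6340·k. Then 6340·k ≡ 1146 − 999 ≡ 147 (mod 1501).
Need 6340⁻¹ mod 1501. Extended Euclid on (1501, 336):
1501 = 4×336 + 157
336 = 2×157 + 22
157 = 7×22 + 3
22 = 7×3 + 1
3 = 3×1 + 0
Back-substitute:
1 = 22 − 7·3
1 = −7·157 + 50·22
1 = 50·336 − 107·157
1 = −107·1501 + 478·336
6340⁻¹ ≡ 478 (mod 1501), so k ≡ 478·147 ≡ 1220 (mod 1501).
x = 999 + 6340·1220 = 7735799.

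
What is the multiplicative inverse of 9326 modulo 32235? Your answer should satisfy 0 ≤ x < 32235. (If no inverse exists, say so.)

Extended Euclidean algorithm:
32235 = 3×9326 + 4257
9326 = 2×4257 + 812
4257 = 5×812 + 197
812 = 4×197 + 24
197 = 8×24 + 5
24 = 4×5 + 4
5 = 1×4 + 1
4 = 4×1 + 0
The gcd is 1. Working backward:
1 = 5 − 4
1 = −24 + 5·5
1 = 5·197 − 41·24
1 = −41·812 + 169·197
1 = 169·4257 − 886·812
1 = −886·9326 + 1941·4257
1 = 1941·32235 − 6709·9326
So 9326·(-6709) ≡ 1 (mod 32235), and -6709 ≡ 25526 (mod 32235).

25526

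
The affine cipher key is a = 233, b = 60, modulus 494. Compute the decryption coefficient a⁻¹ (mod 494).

441

Extended Euclidean algorithm:
494 = 2*233 + 28
233 = 8*28 + 9
28 = 3*9 + 1
9 = 9*1 + 0
gcd = 1, so the inverse exists. Back-substitute:
1 = 28 − 3·9
1 = −3·233 + 25·28
1 = 25·494 − 53·233
Thus 233·(-53) ≡ 1 (mod 494); reducing, -53 mod 494 = 441.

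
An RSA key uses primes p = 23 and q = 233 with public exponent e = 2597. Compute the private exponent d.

φ(n) = (p−1)(q−1) = 22·232 = 5104.
Need d with 2597·d ≡ 1 (mod 5104). Apply the extended Euclidean algorithm:
5104 = 1×2597 + 2507
2597 = 1×2507 + 90
2507 = 27×90 + 77
90 = 1×77 + 13
77 = 5×13 + 12
13 = 1×12 + 1
12 = 12×1 + 0
Back-substitute:
1 = 13 − 12
1 = −77 + 6·13
1 = 6·90 − 7·77
1 = −7·2507 + 195·90
1 = 195·2597 − 202·2507
1 = −202·5104 + 397·2597
So 2597·397 ≡ 1 (mod 5104), hence d = 397.

397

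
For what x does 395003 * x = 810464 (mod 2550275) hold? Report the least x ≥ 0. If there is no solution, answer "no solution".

no solution

gcd(395003, 2550275):
2550275 = 6×395003 + 180257
395003 = 2×180257 + 34489
180257 = 5×34489 + 7812
34489 = 4×7812 + 3241
7812 = 2×3241 + 1330
3241 = 2×1330 + 581
1330 = 2×581 + 168
581 = 3×168 + 77
168 = 2×77 + 14
77 = 5×14 + 7
14 = 2×7 + 0
gcd = 7, but 7 ∤ 810464, so the congruence has no solution.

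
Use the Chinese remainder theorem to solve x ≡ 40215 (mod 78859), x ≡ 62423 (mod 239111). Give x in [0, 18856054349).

14017227465

Write x = 40215 + 78859·k. Then 78859·k ≡ 62423 − 40215 ≡ 22208 (mod 239111).
Need 78859⁻¹ mod 239111. Extended Euclid on (239111, 78859):
239111 = 3*78859 + 2534
78859 = 31*2534 + 305
2534 = 8*305 + 94
305 = 3*94 + 23
94 = 4*23 + 2
23 = 11*2 + 1
2 = 2*1 + 0
Back-substitute:
1 = 23 − 11·2
1 = −11·94 + 45·23
1 = 45·305 − 146·94
1 = −146·2534 + 1213·305
1 = 1213·78859 − 37749·2534
1 = −37749·239111 + 114460·78859
78859⁻¹ ≡ 114460 (mod 239111), so k ≡ 114460·22208 ≡ 177750 (mod 239111).
x = 40215 + 78859·177750 = 14017227465.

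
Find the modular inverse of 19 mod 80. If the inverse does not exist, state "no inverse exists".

59

Extended Euclidean algorithm:
80 = 4*19 + 4
19 = 4*4 + 3
4 = 1*3 + 1
3 = 3*1 + 0
gcd = 1, so the inverse exists. Back-substitute:
1 = 4 − 3
1 = −19 + 5·4
1 = 5·80 − 21·19
Hence 19⁻¹ ≡ -21 ≡ 59 (mod 80).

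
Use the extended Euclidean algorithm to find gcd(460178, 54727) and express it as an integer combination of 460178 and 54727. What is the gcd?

1

Repeated division:
460178 = 8×54727 + 22362
54727 = 2×22362 + 10003
22362 = 2×10003 + 2356
10003 = 4×2356 + 579
2356 = 4×579 + 40
579 = 14×40 + 19
40 = 2×19 + 2
19 = 9×2 + 1
2 = 2×1 + 0
gcd(460178, 54727) = 1.
Back-substituting:
1 = 19 − 9·2
1 = −9·40 + 19·19
1 = 19·579 − 275·40
1 = −275·2356 + 1119·579
1 = 1119·10003 − 4751·2356
1 = −4751·22362 + 10621·10003
1 = 10621·54727 − 25993·22362
1 = −25993·460178 + 218565·54727
So 1 = (-25993)·460178 + (218565)·54727.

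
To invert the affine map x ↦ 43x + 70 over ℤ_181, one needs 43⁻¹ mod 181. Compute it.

Apply the Euclidean algorithm to 181 and 43:
181 = 4·43 + 9
43 = 4·9 + 7
9 = 1·7 + 2
7 = 3·2 + 1
2 = 2·1 + 0
The gcd is 1. Working backward:
1 = 7 − 3·2
1 = −3·9 + 4·7
1 = 4·43 − 19·9
1 = −19·181 + 80·43
So 43·80 ≡ 1 (mod 181).

80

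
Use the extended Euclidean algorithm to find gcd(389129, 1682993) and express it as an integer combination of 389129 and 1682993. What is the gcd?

13

Euclidean algorithm:
1682993 = 4×389129 + 126477
389129 = 3×126477 + 9698
126477 = 13×9698 + 403
9698 = 24×403 + 26
403 = 15×26 + 13
26 = 2×13 + 0
gcd(389129, 1682993) = 13.
Working backward:
13 = 403 − 15·26
13 = −15·9698 + 361·403
13 = 361·126477 − 4708·9698
13 = −4708·389129 + 14485·126477
13 = 14485·1682993 − 62648·389129
So 13 = (14485)·1682993 + (-62648)·389129.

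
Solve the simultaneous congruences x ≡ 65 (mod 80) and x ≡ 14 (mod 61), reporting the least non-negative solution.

Write x = 65 + 80·k. Then 80·k ≡ 14 − 65 ≡ 10 (mod 61).
Need 80⁻¹ mod 61. Extended Euclid on (61, 19):
61 = 3·19 + 4
19 = 4·4 + 3
4 = 1·3 + 1
3 = 3·1 + 0
Back-substitute:
1 = 4 − 3
1 = −19 + 5·4
1 = 5·61 − 16·19
80⁻¹ ≡ 45 (mod 61), so k ≡ 45·10 ≡ 23 (mod 61).
x = 65 + 80·23 = 1905.

1905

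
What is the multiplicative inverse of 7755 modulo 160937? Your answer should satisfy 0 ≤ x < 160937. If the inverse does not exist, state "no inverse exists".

71742

Extended Euclidean algorithm:
160937 = 20*7755 + 5837
7755 = 1*5837 + 1918
5837 = 3*1918 + 83
1918 = 23*83 + 9
83 = 9*9 + 2
9 = 4*2 + 1
2 = 2*1 + 0
gcd = 1, so the inverse exists. Back-substitute:
1 = 9 − 4·2
1 = −4·83 + 37·9
1 = 37·1918 − 855·83
1 = −855·5837 + 2602·1918
1 = 2602·7755 − 3457·5837
1 = −3457·160937 + 71742·7755
So 7755·71742 ≡ 1 (mod 160937).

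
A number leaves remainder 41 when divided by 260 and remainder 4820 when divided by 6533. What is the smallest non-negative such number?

Write x = 41 + 260·k. Then 260·k ≡ 4820 − 41 ≡ 4779 (mod 6533).
Need 260⁻¹ mod 6533. Extended Euclid on (6533, 260):
6533 = 25×260 + 33
260 = 7×33 + 29
33 = 1×29 + 4
29 = 7×4 + 1
4 = 4×1 + 0
Back-substitute:
1 = 29 − 7·4
1 = −7·33 + 8·29
1 = 8·260 − 63·33
1 = −63·6533 + 1583·260
260⁻¹ ≡ 1583 (mod 6533), so k ≡ 1583·4779 ≡ 6476 (mod 6533).
x = 41 + 260·6476 = 1683801.

1683801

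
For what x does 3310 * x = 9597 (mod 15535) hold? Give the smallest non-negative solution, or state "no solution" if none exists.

gcd(3310, 15535):
15535 = 4·3310 + 2295
3310 = 1·2295 + 1015
2295 = 2·1015 + 265
1015 = 3·265 + 220
265 = 1·220 + 45
220 = 4·45 + 40
45 = 1·40 + 5
40 = 8·5 + 0
gcd = 5, but 5 ∤ 9597, so the congruence has no solution.

no solution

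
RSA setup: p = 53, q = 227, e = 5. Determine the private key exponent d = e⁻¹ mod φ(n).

φ(n) = (p−1)(q−1) = 52·226 = 11752.
Need d with 5·d ≡ 1 (mod 11752). Apply the extended Euclidean algorithm:
11752 = 2350*5 + 2
5 = 2*2 + 1
2 = 2*1 + 0
Back-substitute:
1 = 5 − 2·2
1 = −2·11752 + 4701·5
So 5·4701 ≡ 1 (mod 11752), hence d = 4701.

4701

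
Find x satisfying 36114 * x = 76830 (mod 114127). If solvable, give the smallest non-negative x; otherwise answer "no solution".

552

First find gcd(36114, 114127):
114127 = 3×36114 + 5785
36114 = 6×5785 + 1404
5785 = 4×1404 + 169
1404 = 8×169 + 52
169 = 3×52 + 13
52 = 4×13 + 0
gcd = 13 and 13 | 76830, so solutions exist. Divide through by 13: 2778x ≡ 5910 (mod 8779).
Now find 2778⁻¹ mod 8779:
8779 = 3×2778 + 445
2778 = 6×445 + 108
445 = 4×108 + 13
108 = 8×13 + 4
13 = 3×4 + 1
4 = 4×1 + 0
Back-substitute:
1 = 13 − 3·4
1 = −3·108 + 25·13
1 = 25·445 − 103·108
1 = −103·2778 + 643·445
1 = 643·8779 − 2032·2778
So 2778·(-2032) ≡ 1 (mod 8779), i.e. 2778⁻¹ ≡ 6747.
Then x ≡ 6747·5910 ≡ 552 (mod 8779); the smallest non-negative solution is x = 552.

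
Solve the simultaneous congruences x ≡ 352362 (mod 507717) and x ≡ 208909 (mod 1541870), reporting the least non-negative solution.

85409013819

Write x = 352362 + 507717·k. Then 507717·k ≡ 208909 − 352362 ≡ 1398417 (mod 1541870).
Need 507717⁻¹ mod 1541870. Extended Euclid on (1541870, 507717):
1541870 = 3*507717 + 18719
507717 = 27*18719 + 2304
18719 = 8*2304 + 287
2304 = 8*287 + 8
287 = 35*8 + 7
8 = 1*7 + 1
7 = 7*1 + 0
Back-substitute:
1 = 8 − 7
1 = −287 + 36·8
1 = 36·2304 − 289·287
1 = −289·18719 + 2348·2304
1 = 2348·507717 − 63685·18719
1 = −63685·1541870 + 193403·507717
507717⁻¹ ≡ 193403 (mod 1541870), so k ≡ 193403·1398417 ≡ 168221 (mod 1541870).
x = 352362 + 507717·168221 = 85409013819.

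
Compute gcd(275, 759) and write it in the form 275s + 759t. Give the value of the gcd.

11

Repeated division:
759 = 2·275 + 209
275 = 1·209 + 66
209 = 3·66 + 11
66 = 6·11 + 0
gcd(275, 759) = 11.
Back-substituting:
11 = 209 − 3·66
11 = −3·275 + 4·209
11 = 4·759 − 11·275
So 11 = (4)·759 + (-11)·275.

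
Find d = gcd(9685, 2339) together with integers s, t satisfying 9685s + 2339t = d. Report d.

1

Apply Euclid's algorithm to 9685 and 2339:
9685 = 4*2339 + 329
2339 = 7*329 + 36
329 = 9*36 + 5
36 = 7*5 + 1
5 = 5*1 + 0
gcd(9685, 2339) = 1.
Working backward:
1 = 36 − 7·5
1 = −7·329 + 64·36
1 = 64·2339 − 455·329
1 = −455·9685 + 1884·2339
So 1 = (-455)·9685 + (1884)·2339.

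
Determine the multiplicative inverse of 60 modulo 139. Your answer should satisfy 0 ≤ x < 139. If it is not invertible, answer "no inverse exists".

Apply the Euclidean algorithm to 139 and 60:
139 = 2×60 + 19
60 = 3×19 + 3
19 = 6×3 + 1
3 = 3×1 + 0
gcd = 1, so the inverse exists. Back-substitute:
1 = 19 − 6·3
1 = −6·60 + 19·19
1 = 19·139 − 44·60
Thus 60·(-44) ≡ 1 (mod 139); reducing, -44 mod 139 = 95.

95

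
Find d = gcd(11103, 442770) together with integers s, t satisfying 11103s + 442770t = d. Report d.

Repeated division:
442770 = 39×11103 + 9753
11103 = 1×9753 + 1350
9753 = 7×1350 + 303
1350 = 4×303 + 138
303 = 2×138 + 27
138 = 5×27 + 3
27 = 9×3 + 0
gcd(11103, 442770) = 3.
Express as a combination:
3 = 138 − 5·27
3 = −5·303 + 11·138
3 = 11·1350 − 49·303
3 = −49·9753 + 354·1350
3 = 354·11103 − 403·9753
3 = −403·442770 + 16071·11103
So 3 = (-403)·442770 + (16071)·11103.

3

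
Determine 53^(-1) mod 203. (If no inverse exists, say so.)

gcd(203, 53) by repeated division:
203 = 3×53 + 44
53 = 1×44 + 9
44 = 4×9 + 8
9 = 1×8 + 1
8 = 8×1 + 0
Since gcd(53, 203) = 1, back-substitute to write 1 as a combination:
1 = 9 − 8
1 = −44 + 5·9
1 = 5·53 − 6·44
1 = −6·203 + 23·53
So 53·23 ≡ 1 (mod 203).

23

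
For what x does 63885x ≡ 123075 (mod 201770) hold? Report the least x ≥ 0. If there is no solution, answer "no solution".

First find gcd(63885, 201770):
201770 = 3×63885 + 10115
63885 = 6×10115 + 3195
10115 = 3×3195 + 530
3195 = 6×530 + 15
530 = 35×15 + 5
15 = 3×5 + 0
gcd = 5 and 5 | 123075, so solutions exist. Divide through by 5: 12777x ≡ 24615 (mod 40354).
Now find 12777⁻¹ mod 40354:
40354 = 3×12777 + 2023
12777 = 6×2023 + 639
2023 = 3×639 + 106
639 = 6×106 + 3
106 = 35×3 + 1
3 = 3×1 + 0
Back-substitute:
1 = 106 − 35·3
1 = −35·639 + 211·106
1 = 211·2023 − 668·639
1 = −668·12777 + 4219·2023
1 = 4219·40354 − 13325·12777
So 12777·(-13325) ≡ 1 (mod 40354), i.e. 12777⁻¹ ≡ 27029.
Then x ≡ 27029·24615 ≡ 2437 (mod 40354); the smallest non-negative solution is x = 2437.

2437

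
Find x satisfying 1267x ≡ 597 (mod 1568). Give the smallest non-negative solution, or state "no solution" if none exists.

gcd(1267, 1568):
1568 = 1·1267 + 301
1267 = 4·301 + 63
301 = 4·63 + 49
63 = 1·49 + 14
49 = 3·14 + 7
14 = 2·7 + 0
gcd = 7, but 7 ∤ 597, so the congruence has no solution.

no solution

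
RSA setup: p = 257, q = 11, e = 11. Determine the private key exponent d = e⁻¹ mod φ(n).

931

φ(n) = (p−1)(q−1) = 256·10 = 2560.
Need d with 11·d ≡ 1 (mod 2560). Apply the extended Euclidean algorithm:
2560 = 232*11 + 8
11 = 1*8 + 3
8 = 2*3 + 2
3 = 1*2 + 1
2 = 2*1 + 0
Back-substitute:
1 = 3 − 2
1 = −8 + 3·3
1 = 3·11 − 4·8
1 = −4·2560 + 931·11
So 11·931 ≡ 1 (mod 2560), hence d = 931.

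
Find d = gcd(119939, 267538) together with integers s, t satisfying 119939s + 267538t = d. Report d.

1

Euclidean algorithm:
267538 = 2*119939 + 27660
119939 = 4*27660 + 9299
27660 = 2*9299 + 9062
9299 = 1*9062 + 237
9062 = 38*237 + 56
237 = 4*56 + 13
56 = 4*13 + 4
13 = 3*4 + 1
4 = 4*1 + 0
gcd(119939, 267538) = 1.
Back-substituting:
1 = 13 − 3·4
1 = −3·56 + 13·13
1 = 13·237 − 55·56
1 = −55·9062 + 2103·237
1 = 2103·9299 − 2158·9062
1 = −2158·27660 + 6419·9299
1 = 6419·119939 − 27834·27660
1 = −27834·267538 + 62087·119939
So 1 = (-27834)·267538 + (62087)·119939.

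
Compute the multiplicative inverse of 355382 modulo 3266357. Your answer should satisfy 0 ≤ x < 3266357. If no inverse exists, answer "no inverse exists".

Run Euclid on (3266357, 355382):
3266357 = 9*355382 + 67919
355382 = 5*67919 + 15787
67919 = 4*15787 + 4771
15787 = 3*4771 + 1474
4771 = 3*1474 + 349
1474 = 4*349 + 78
349 = 4*78 + 37
78 = 2*37 + 4
37 = 9*4 + 1
4 = 4*1 + 0
The gcd is 1. Working backward:
1 = 37 − 9·4
1 = −9·78 + 19·37
1 = 19·349 − 85·78
1 = −85·1474 + 359·349
1 = 359·4771 − 1162·1474
1 = −1162·15787 + 3845·4771
1 = 3845·67919 − 16542·15787
1 = −16542·355382 + 86555·67919
1 = 86555·3266357 − 795537·355382
Thus 355382·(-795537) ≡ 1 (mod 3266357); reducing, -795537 mod 3266357 = 2470820.

2470820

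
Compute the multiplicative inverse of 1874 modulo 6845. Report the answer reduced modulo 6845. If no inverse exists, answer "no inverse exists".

4679

gcd(6845, 1874) by repeated division:
6845 = 3×1874 + 1223
1874 = 1×1223 + 651
1223 = 1×651 + 572
651 = 1×572 + 79
572 = 7×79 + 19
79 = 4×19 + 3
19 = 6×3 + 1
3 = 3×1 + 0
Since gcd(1874, 6845) = 1, back-substitute to write 1 as a combination:
1 = 19 − 6·3
1 = −6·79 + 25·19
1 = 25·572 − 181·79
1 = −181·651 + 206·572
1 = 206·1223 − 387·651
1 = −387·1874 + 593·1223
1 = 593·6845 − 2166·1874
Hence 1874⁻¹ ≡ -2166 ≡ 4679 (mod 6845).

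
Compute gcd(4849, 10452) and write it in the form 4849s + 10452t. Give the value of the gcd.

13

Apply Euclid's algorithm to 10452 and 4849:
10452 = 2*4849 + 754
4849 = 6*754 + 325
754 = 2*325 + 104
325 = 3*104 + 13
104 = 8*13 + 0
gcd(4849, 10452) = 13.
Working backward:
13 = 325 − 3·104
13 = −3·754 + 7·325
13 = 7·4849 − 45·754
13 = −45·10452 + 97·4849
So 13 = (-45)·10452 + (97)·4849.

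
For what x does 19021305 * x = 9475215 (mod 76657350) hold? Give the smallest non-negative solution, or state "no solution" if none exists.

3521753

First find gcd(19021305, 76657350):
76657350 = 4*19021305 + 572130
19021305 = 33*572130 + 141015
572130 = 4*141015 + 8070
141015 = 17*8070 + 3825
8070 = 2*3825 + 420
3825 = 9*420 + 45
420 = 9*45 + 15
45 = 3*15 + 0
gcd = 15 and 15 | 9475215, so solutions exist. Divide through by 15: 1268087x ≡ 631681 (mod 5110490).
Now find 1268087⁻¹ mod 5110490:
5110490 = 4×1268087 + 38142
1268087 = 33×38142 + 9401
38142 = 4×9401 + 538
9401 = 17×538 + 255
538 = 2×255 + 28
255 = 9×28 + 3
28 = 9×3 + 1
3 = 3×1 + 0
Back-substitute:
1 = 28 − 9·3
1 = −9·255 + 82·28
1 = 82·538 − 173·255
1 = −173·9401 + 3023·538
1 = 3023·38142 − 12265·9401
1 = −12265·1268087 + 407768·38142
1 = 407768·5110490 − 1643337·1268087
So 1268087·(-1643337) ≡ 1 (mod 5110490), i.e. 1268087⁻¹ ≡ 3467153.
Then x ≡ 3467153·631681 ≡ 3521753 (mod 5110490); the smallest non-negative solution is x = 3521753.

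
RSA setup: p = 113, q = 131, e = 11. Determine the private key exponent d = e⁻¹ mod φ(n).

φ(n) = (p−1)(q−1) = 112·130 = 14560.
Need d with 11·d ≡ 1 (mod 14560). Apply the extended Euclidean algorithm:
14560 = 1323·11 + 7
11 = 1·7 + 4
7 = 1·4 + 3
4 = 1·3 + 1
3 = 3·1 + 0
Back-substitute:
1 = 4 − 3
1 = −7 + 2·4
1 = 2·11 − 3·7
1 = −3·14560 + 3971·11
So 11·3971 ≡ 1 (mod 14560), hence d = 3971.

3971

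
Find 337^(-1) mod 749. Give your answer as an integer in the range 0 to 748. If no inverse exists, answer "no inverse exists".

729

Extended Euclidean algorithm:
749 = 2·337 + 75
337 = 4·75 + 37
75 = 2·37 + 1
37 = 37·1 + 0
Since gcd(337, 749) = 1, back-substitute to write 1 as a combination:
1 = 75 − 2·37
1 = −2·337 + 9·75
1 = 9·749 − 20·337
Thus 337·(-20) ≡ 1 (mod 749); reducing, -20 mod 749 = 729.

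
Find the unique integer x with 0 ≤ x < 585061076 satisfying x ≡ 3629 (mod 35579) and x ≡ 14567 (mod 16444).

Write x = 3629 + 35579·k. Then 35579·k ≡ 14567 − 3629 ≡ 10938 (mod 16444).
Need 35579⁻¹ mod 16444. Extended Euclid on (16444, 2691):
16444 = 6×2691 + 298
2691 = 9×298 + 9
298 = 33×9 + 1
9 = 9×1 + 0
Back-substitute:
1 = 298 − 33·9
1 = −33·2691 + 298·298
1 = 298·16444 − 1821·2691
35579⁻¹ ≡ 14623 (mod 16444), so k ≡ 14623·10938 ≡ 12030 (mod 16444).
x = 3629 + 35579·12030 = 428018999.

428018999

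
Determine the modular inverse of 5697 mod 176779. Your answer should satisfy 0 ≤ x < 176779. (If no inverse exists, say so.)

42139

Extended Euclidean algorithm:
176779 = 31*5697 + 172
5697 = 33*172 + 21
172 = 8*21 + 4
21 = 5*4 + 1
4 = 4*1 + 0
Since gcd(5697, 176779) = 1, back-substitute to write 1 as a combination:
1 = 21 − 5·4
1 = −5·172 + 41·21
1 = 41·5697 − 1358·172
1 = −1358·176779 + 42139·5697
So 5697·42139 ≡ 1 (mod 176779).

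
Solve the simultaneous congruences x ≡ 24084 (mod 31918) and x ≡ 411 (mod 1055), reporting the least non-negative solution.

Write x = 24084 + 31918·k. Then 31918·k ≡ 411 − 24084 ≡ 592 (mod 1055).
Need 31918⁻¹ mod 1055. Extended Euclid on (1055, 268):
1055 = 3·268 + 251
268 = 1·251 + 17
251 = 14·17 + 13
17 = 1·13 + 4
13 = 3·4 + 1
4 = 4·1 + 0
Back-substitute:
1 = 13 − 3·4
1 = −3·17 + 4·13
1 = 4·251 − 59·17
1 = −59·268 + 63·251
1 = 63·1055 − 248·268
31918⁻¹ ≡ 807 (mod 1055), so k ≡ 807·592 ≡ 884 (mod 1055).
x = 24084 + 31918·884 = 28239596.

28239596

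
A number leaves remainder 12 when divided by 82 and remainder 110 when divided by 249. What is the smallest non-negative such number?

Write x = 12 + 82·k. Then 82·k ≡ 110 − 12 ≡ 98 (mod 249).
Need 82⁻¹ mod 249. Extended Euclid on (249, 82):
249 = 3*82 + 3
82 = 27*3 + 1
3 = 3*1 + 0
Back-substitute:
1 = 82 − 27·3
1 = −27·249 + 82·82
82⁻¹ ≡ 82 (mod 249), so k ≡ 82·98 ≡ 68 (mod 249).
x = 12 + 82·68 = 5588.

5588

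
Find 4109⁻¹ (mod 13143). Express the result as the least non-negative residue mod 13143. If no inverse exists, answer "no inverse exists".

Run Euclid on (13143, 4109):
13143 = 3*4109 + 816
4109 = 5*816 + 29
816 = 28*29 + 4
29 = 7*4 + 1
4 = 4*1 + 0
Since gcd(4109, 13143) = 1, back-substitute to write 1 as a combination:
1 = 29 − 7·4
1 = −7·816 + 197·29
1 = 197·4109 − 992·816
1 = −992·13143 + 3173·4109
So 4109·3173 ≡ 1 (mod 13143).

3173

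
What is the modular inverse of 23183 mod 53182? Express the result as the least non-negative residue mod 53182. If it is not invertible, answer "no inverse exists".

40815

gcd(53182, 23183) by repeated division:
53182 = 2×23183 + 6816
23183 = 3×6816 + 2735
6816 = 2×2735 + 1346
2735 = 2×1346 + 43
1346 = 31×43 + 13
43 = 3×13 + 4
13 = 3×4 + 1
4 = 4×1 + 0
Since gcd(23183, 53182) = 1, back-substitute to write 1 as a combination:
1 = 13 − 3·4
1 = −3·43 + 10·13
1 = 10·1346 − 313·43
1 = −313·2735 + 636·1346
1 = 636·6816 − 1585·2735
1 = −1585·23183 + 5391·6816
1 = 5391·53182 − 12367·23183
Thus 23183·(-12367) ≡ 1 (mod 53182); reducing, -12367 mod 53182 = 40815.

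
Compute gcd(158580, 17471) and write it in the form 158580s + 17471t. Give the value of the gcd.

Euclidean algorithm:
158580 = 9·17471 + 1341
17471 = 13·1341 + 38
1341 = 35·38 + 11
38 = 3·11 + 5
11 = 2·5 + 1
5 = 5·1 + 0
gcd(158580, 17471) = 1.
Working backward:
1 = 11 − 2·5
1 = −2·38 + 7·11
1 = 7·1341 − 247·38
1 = −247·17471 + 3218·1341
1 = 3218·158580 − 29209·17471
So 1 = (3218)·158580 + (-29209)·17471.

1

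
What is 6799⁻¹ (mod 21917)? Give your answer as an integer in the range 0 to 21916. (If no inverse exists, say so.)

Extended Euclidean algorithm:
21917 = 3×6799 + 1520
6799 = 4×1520 + 719
1520 = 2×719 + 82
719 = 8×82 + 63
82 = 1×63 + 19
63 = 3×19 + 6
19 = 3×6 + 1
6 = 6×1 + 0
The gcd is 1. Working backward:
1 = 19 − 3·6
1 = −3·63 + 10·19
1 = 10·82 − 13·63
1 = −13·719 + 114·82
1 = 114·1520 − 241·719
1 = −241·6799 + 1078·1520
1 = 1078·21917 − 3475·6799
Thus 6799·(-3475) ≡ 1 (mod 21917); reducing, -3475 mod 21917 = 18442.

18442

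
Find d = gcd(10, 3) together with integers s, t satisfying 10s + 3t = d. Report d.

Euclidean algorithm:
10 = 3×3 + 1
3 = 3×1 + 0
gcd(10, 3) = 1.
Express as a combination:
1 = 10 − 3·3
So 1 = (1)·10 + (-3)·3.

1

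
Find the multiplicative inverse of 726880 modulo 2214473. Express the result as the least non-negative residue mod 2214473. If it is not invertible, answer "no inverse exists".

322029

gcd(2214473, 726880) by repeated division:
2214473 = 3*726880 + 33833
726880 = 21*33833 + 16387
33833 = 2*16387 + 1059
16387 = 15*1059 + 502
1059 = 2*502 + 55
502 = 9*55 + 7
55 = 7*7 + 6
7 = 1*6 + 1
6 = 6*1 + 0
Since gcd(726880, 2214473) = 1, back-substitute to write 1 as a combination:
1 = 7 − 6
1 = −55 + 8·7
1 = 8·502 − 73·55
1 = −73·1059 + 154·502
1 = 154·16387 − 2383·1059
1 = −2383·33833 + 4920·16387
1 = 4920·726880 − 105703·33833
1 = −105703·2214473 + 322029·726880
So 726880·322029 ≡ 1 (mod 2214473).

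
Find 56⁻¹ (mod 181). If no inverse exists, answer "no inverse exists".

gcd(181, 56) by repeated division:
181 = 3×56 + 13
56 = 4×13 + 4
13 = 3×4 + 1
4 = 4×1 + 0
The gcd is 1. Working backward:
1 = 13 − 3·4
1 = −3·56 + 13·13
1 = 13·181 − 42·56
Thus 56·(-42) ≡ 1 (mod 181); reducing, -42 mod 181 = 139.

139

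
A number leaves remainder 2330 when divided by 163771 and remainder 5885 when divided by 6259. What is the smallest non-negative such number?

1013744820

Write x = 2330 + 163771·k. Then 163771·k ≡ 5885 − 2330 ≡ 3555 (mod 6259).
Need 163771⁻¹ mod 6259. Extended Euclid on (6259, 1037):
6259 = 6*1037 + 37
1037 = 28*37 + 1
37 = 37*1 + 0
Back-substitute:
1 = 1037 − 28·37
1 = −28·6259 + 169·1037
163771⁻¹ ≡ 169 (mod 6259), so k ≡ 169·3555 ≡ 6190 (mod 6259).
x = 2330 + 163771·6190 = 1013744820.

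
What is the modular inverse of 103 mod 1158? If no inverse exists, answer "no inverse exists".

gcd(1158, 103) by repeated division:
1158 = 11×103 + 25
103 = 4×25 + 3
25 = 8×3 + 1
3 = 3×1 + 0
gcd = 1, so the inverse exists. Back-substitute:
1 = 25 − 8·3
1 = −8·103 + 33·25
1 = 33·1158 − 371·103
Thus 103·(-371) ≡ 1 (mod 1158); reducing, -371 mod 1158 = 787.

787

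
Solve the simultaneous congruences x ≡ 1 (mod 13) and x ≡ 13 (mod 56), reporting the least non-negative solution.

573

Write x = 1 + 13·k. Then 13·k ≡ 13 − 1 ≡ 12 (mod 56).
Need 13⁻¹ mod 56. Extended Euclid on (56, 13):
56 = 4*13 + 4
13 = 3*4 + 1
4 = 4*1 + 0
Back-substitute:
1 = 13 − 3·4
1 = −3·56 + 13·13
13⁻¹ ≡ 13 (mod 56), so k ≡ 13·12 ≡ 44 (mod 56).
x = 1 + 13·44 = 573.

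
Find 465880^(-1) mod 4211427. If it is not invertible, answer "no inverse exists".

gcd(4211427, 465880) by repeated division:
4211427 = 9*465880 + 18507
465880 = 25*18507 + 3205
18507 = 5*3205 + 2482
3205 = 1*2482 + 723
2482 = 3*723 + 313
723 = 2*313 + 97
313 = 3*97 + 22
97 = 4*22 + 9
22 = 2*9 + 4
9 = 2*4 + 1
4 = 4*1 + 0
The gcd is 1. Working backward:
1 = 9 − 2·4
1 = −2·22 + 5·9
1 = 5·97 − 22·22
1 = −22·313 + 71·97
1 = 71·723 − 164·313
1 = −164·2482 + 563·723
1 = 563·3205 − 727·2482
1 = −727·18507 + 4198·3205
1 = 4198·465880 − 105677·18507
1 = −105677·4211427 + 955291·465880
So 465880·955291 ≡ 1 (mod 4211427).

955291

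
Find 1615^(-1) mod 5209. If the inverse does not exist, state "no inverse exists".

1245

Apply the Euclidean algorithm to 5209 and 1615:
5209 = 3*1615 + 364
1615 = 4*364 + 159
364 = 2*159 + 46
159 = 3*46 + 21
46 = 2*21 + 4
21 = 5*4 + 1
4 = 4*1 + 0
gcd = 1, so the inverse exists. Back-substitute:
1 = 21 − 5·4
1 = −5·46 + 11·21
1 = 11·159 − 38·46
1 = −38·364 + 87·159
1 = 87·1615 − 386·364
1 = −386·5209 + 1245·1615
So 1615·1245 ≡ 1 (mod 5209).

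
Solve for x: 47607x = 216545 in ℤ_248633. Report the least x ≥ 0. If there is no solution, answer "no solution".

8977

First find gcd(47607, 248633):
248633 = 5*47607 + 10598
47607 = 4*10598 + 5215
10598 = 2*5215 + 168
5215 = 31*168 + 7
168 = 24*7 + 0
gcd = 7 and 7 | 216545, so solutions exist. Divide through by 7: 6801x ≡ 30935 (mod 35519).
Now find 6801⁻¹ mod 35519:
35519 = 5*6801 + 1514
6801 = 4*1514 + 745
1514 = 2*745 + 24
745 = 31*24 + 1
24 = 24*1 + 0
Back-substitute:
1 = 745 − 31·24
1 = −31·1514 + 63·745
1 = 63·6801 − 283·1514
1 = −283·35519 + 1478·6801
So 6801⁻¹ ≡ 1478 (mod 35519).
Then x ≡ 1478·30935 ≡ 8977 (mod 35519); the smallest non-negative solution is x = 8977.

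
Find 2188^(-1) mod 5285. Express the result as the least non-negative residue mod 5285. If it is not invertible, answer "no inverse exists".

1157

gcd(5285, 2188) by repeated division:
5285 = 2*2188 + 909
2188 = 2*909 + 370
909 = 2*370 + 169
370 = 2*169 + 32
169 = 5*32 + 9
32 = 3*9 + 5
9 = 1*5 + 4
5 = 1*4 + 1
4 = 4*1 + 0
gcd = 1, so the inverse exists. Back-substitute:
1 = 5 − 4
1 = −9 + 2·5
1 = 2·32 − 7·9
1 = −7·169 + 37·32
1 = 37·370 − 81·169
1 = −81·909 + 199·370
1 = 199·2188 − 479·909
1 = −479·5285 + 1157·2188
So 2188·1157 ≡ 1 (mod 5285).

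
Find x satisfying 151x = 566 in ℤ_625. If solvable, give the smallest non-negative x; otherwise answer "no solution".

First find gcd(151, 625):
625 = 4×151 + 21
151 = 7×21 + 4
21 = 5×4 + 1
4 = 4×1 + 0
gcd = 1, so a unique solution mod 625 exists.
Back-substitute for the Bézout coefficients:
1 = 21 − 5·4
1 = −5·151 + 36·21
1 = 36·625 − 149·151
So 151·(-149) ≡ 1 (mod 625), giving 151⁻¹ ≡ 476.
x ≡ 151⁻¹·566 ≡ 476·566 ≡ 41 (mod 625).

41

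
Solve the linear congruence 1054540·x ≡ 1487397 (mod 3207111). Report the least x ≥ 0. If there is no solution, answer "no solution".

First find gcd(1054540, 3207111):
3207111 = 3*1054540 + 43491
1054540 = 24*43491 + 10756
43491 = 4*10756 + 467
10756 = 23*467 + 15
467 = 31*15 + 2
15 = 7*2 + 1
2 = 2*1 + 0
gcd = 1, so a unique solution mod 3207111 exists.
Back-substitute for the Bézout coefficients:
1 = 15 − 7·2
1 = −7·467 + 218·15
1 = 218·10756 − 5021·467
1 = −5021·43491 + 20302·10756
1 = 20302·1054540 − 492269·43491
1 = −492269·3207111 + 1497109·1054540
So 1054540·(1497109) ≡ 1 (mod 3207111), giving 1054540⁻¹ ≡ 1497109.
x ≡ 1054540⁻¹·1487397 ≡ 1497109·1487397 ≡ 2054643 (mod 3207111).

2054643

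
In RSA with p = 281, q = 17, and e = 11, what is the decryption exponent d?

φ(n) = (p−1)(q−1) = 280·16 = 4480.
Need d with 11·d ≡ 1 (mod 4480). Apply the extended Euclidean algorithm:
4480 = 407×11 + 3
11 = 3×3 + 2
3 = 1×2 + 1
2 = 2×1 + 0
Back-substitute:
1 = 3 − 2
1 = −11 + 4·3
1 = 4·4480 − 1629·11
So 11·(-1629) ≡ 1 (mod 4480), hence d ≡ -1629 ≡ 2851 (mod 4480).

2851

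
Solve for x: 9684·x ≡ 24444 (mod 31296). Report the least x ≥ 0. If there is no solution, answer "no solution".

51

First find gcd(9684, 31296):
31296 = 3×9684 + 2244
9684 = 4×2244 + 708
2244 = 3×708 + 120
708 = 5×120 + 108
120 = 1×108 + 12
108 = 9×12 + 0
gcd = 12 and 12 | 24444, so solutions exist. Divide through by 12: 807x ≡ 2037 (mod 2608).
Now find 807⁻¹ mod 2608:
2608 = 3·807 + 187
807 = 4·187 + 59
187 = 3·59 + 10
59 = 5·10 + 9
10 = 1·9 + 1
9 = 9·1 + 0
Back-substitute:
1 = 10 − 9
1 = −59 + 6·10
1 = 6·187 − 19·59
1 = −19·807 + 82·187
1 = 82·2608 − 265·807
So 807·(-265) ≡ 1 (mod 2608), i.e. 807⁻¹ ≡ 2343.
Then x ≡ 2343·2037 ≡ 51 (mod 2608); the smallest non-negative solution is x = 51.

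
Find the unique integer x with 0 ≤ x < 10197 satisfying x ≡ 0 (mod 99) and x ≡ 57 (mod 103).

Write x = 0 + 99·k. Then 99·k ≡ 57 − 0 ≡ 57 (mod 103).
Need 99⁻¹ mod 103. Extended Euclid on (103, 99):
103 = 1×99 + 4
99 = 24×4 + 3
4 = 1×3 + 1
3 = 3×1 + 0
Back-substitute:
1 = 4 − 3
1 = −99 + 25·4
1 = 25·103 − 26·99
99⁻¹ ≡ 77 (mod 103), so k ≡ 77·57 ≡ 63 (mod 103).
x = 0 + 99·63 = 6237.

6237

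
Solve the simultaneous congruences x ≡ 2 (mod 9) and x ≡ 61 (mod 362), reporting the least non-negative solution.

785

Write x = 2 + 9·k. Then 9·k ≡ 61 − 2 ≡ 59 (mod 362).
Need 9⁻¹ mod 362. Extended Euclid on (362, 9):
362 = 40×9 + 2
9 = 4×2 + 1
2 = 2×1 + 0
Back-substitute:
1 = 9 − 4·2
1 = −4·362 + 161·9
9⁻¹ ≡ 161 (mod 362), so k ≡ 161·59 ≡ 87 (mod 362).
x = 2 + 9·87 = 785.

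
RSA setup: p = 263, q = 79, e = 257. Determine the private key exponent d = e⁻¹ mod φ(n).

φ(n) = (p−1)(q−1) = 262·78 = 20436.
Need d with 257·d ≡ 1 (mod 20436). Apply the extended Euclidean algorithm:
20436 = 79·257 + 133
257 = 1·133 + 124
133 = 1·124 + 9
124 = 13·9 + 7
9 = 1·7 + 2
7 = 3·2 + 1
2 = 2·1 + 0
Back-substitute:
1 = 7 − 3·2
1 = −3·9 + 4·7
1 = 4·124 − 55·9
1 = −55·133 + 59·124
1 = 59·257 − 114·133
1 = −114·20436 + 9065·257
So 257·9065 ≡ 1 (mod 20436), hence d = 9065.

9065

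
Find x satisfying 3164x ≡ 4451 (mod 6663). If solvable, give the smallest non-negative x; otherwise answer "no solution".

3832

First find gcd(3164, 6663):
6663 = 2·3164 + 335
3164 = 9·335 + 149
335 = 2·149 + 37
149 = 4·37 + 1
37 = 37·1 + 0
gcd = 1, so a unique solution mod 6663 exists.
Back-substitute for the Bézout coefficients:
1 = 149 − 4·37
1 = −4·335 + 9·149
1 = 9·3164 − 85·335
1 = −85·6663 + 179·3164
So 3164·(179) ≡ 1 (mod 6663), giving 3164⁻¹ ≡ 179.
x ≡ 3164⁻¹·4451 ≡ 179·4451 ≡ 3832 (mod 6663).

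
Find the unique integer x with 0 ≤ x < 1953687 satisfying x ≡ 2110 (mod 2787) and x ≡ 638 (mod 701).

Write x = 2110 + 2787·k. Then 2787·k ≡ 638 − 2110 ≡ 631 (mod 701).
Need 2787⁻¹ mod 701. Extended Euclid on (701, 684):
701 = 1×684 + 17
684 = 40×17 + 4
17 = 4×4 + 1
4 = 4×1 + 0
Back-substitute:
1 = 17 − 4·4
1 = −4·684 + 161·17
1 = 161·701 − 165·684
2787⁻¹ ≡ 536 (mod 701), so k ≡ 536·631 ≡ 334 (mod 701).
x = 2110 + 2787·334 = 932968.

932968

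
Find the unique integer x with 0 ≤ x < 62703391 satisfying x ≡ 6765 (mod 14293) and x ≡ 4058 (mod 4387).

2022078

Write x = 6765 + 14293·k. Then 14293·k ≡ 4058 − 6765 ≡ 1680 (mod 4387).
Need 14293⁻¹ mod 4387. Extended Euclid on (4387, 1132):
4387 = 3*1132 + 991
1132 = 1*991 + 141
991 = 7*141 + 4
141 = 35*4 + 1
4 = 4*1 + 0
Back-substitute:
1 = 141 − 35·4
1 = −35·991 + 246·141
1 = 246·1132 − 281·991
1 = −281·4387 + 1089·1132
14293⁻¹ ≡ 1089 (mod 4387), so k ≡ 1089·1680 ≡ 141 (mod 4387).
x = 6765 + 14293·141 = 2022078.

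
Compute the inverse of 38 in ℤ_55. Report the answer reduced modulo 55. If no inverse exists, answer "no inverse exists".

gcd(55, 38) by repeated division:
55 = 1·38 + 17
38 = 2·17 + 4
17 = 4·4 + 1
4 = 4·1 + 0
Since gcd(38, 55) = 1, back-substitute to write 1 as a combination:
1 = 17 − 4·4
1 = −4·38 + 9·17
1 = 9·55 − 13·38
Hence 38⁻¹ ≡ -13 ≡ 42 (mod 55).

42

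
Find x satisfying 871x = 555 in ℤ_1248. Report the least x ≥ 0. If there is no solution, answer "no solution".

gcd(871, 1248):
1248 = 1*871 + 377
871 = 2*377 + 117
377 = 3*117 + 26
117 = 4*26 + 13
26 = 2*13 + 0
gcd = 13, but 13 ∤ 555, so the congruence has no solution.

no solution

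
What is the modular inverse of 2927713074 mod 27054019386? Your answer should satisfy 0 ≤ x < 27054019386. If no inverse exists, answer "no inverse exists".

no inverse exists

Compute gcd(2927713074, 27054019386):
27054019386 = 9*2927713074 + 704601720
2927713074 = 4*704601720 + 109306194
704601720 = 6*109306194 + 48764556
109306194 = 2*48764556 + 11777082
48764556 = 4*11777082 + 1656228
11777082 = 7*1656228 + 183486
1656228 = 9*183486 + 4854
183486 = 37*4854 + 3888
4854 = 1*3888 + 966
3888 = 4*966 + 24
966 = 40*24 + 6
24 = 4*6 + 0
gcd(2927713074, 27054019386) = 6 ≠ 1, so 2927713074 has no multiplicative inverse modulo 27054019386.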